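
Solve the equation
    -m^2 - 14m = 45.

m = -9 or m = -5

Bring every term to one side: -m^2 - 14m - 45 = 0.
Factor: -1(m + 5)(m + 9) = 0.
So m = -5 or m = -9.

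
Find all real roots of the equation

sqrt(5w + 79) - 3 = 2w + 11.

w = -3

Isolate the radical: sqrt(5w + 79) = 2w + 14.
Square both sides: 5w + 79 = (2w + 14)^2.
Expand and rearrange: 4w^2 + 51w + 117 = 0.
Solving gives w = -3 or w = -9.75.
Check each candidate in the original equation:
  w = -3: sqrt(64) = 8, while 2w + 14 = 8 — valid.
  w = -9.75: sqrt(30.25) = 5.5, while 2w + 14 = -5.5 — extraneous.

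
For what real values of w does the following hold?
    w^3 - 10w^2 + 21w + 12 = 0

Possible rational roots are divisors of 12. Testing w = 4 gives 0, so (w - 4) is a factor.
Divide: w^3 - 10w^2 + 21w + 12 = (w - 4)(w^2 - 6w - 3).
Apply the quadratic formula to w^2 - 6w - 3 = 0: w = (6 +/- sqrt(48))/2, i.e. w ~= 6.4641 or w ~= -0.4641.

w = -0.4641 or w = 4 or w = 6.4641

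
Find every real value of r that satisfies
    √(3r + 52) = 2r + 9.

Square both sides: 3r + 52 = (2r + 9)².
Expand and rearrange: 4r² + 33r + 29 = 0.
Solving gives r = -1 or r = -7.25.
Check each candidate in the original equation:
  r = -1: √(49) = 7, while 2r + 9 = 7 — valid.
  r = -7.25: √(30.25) = 5.5, while 2r + 9 = -5.5 — extraneous.

r = -1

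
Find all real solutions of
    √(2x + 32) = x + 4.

x = 2

Square both sides: 2x + 32 = (x + 4)².
Expand and rearrange: x² + 6x - 16 = 0.
Solving gives x = 2 or x = -8.
Check each candidate in the original equation:
  x = 2: √(36) = 6, while x + 4 = 6 — valid.
  x = -8: √(16) = 4, while x + 4 = -4 — extraneous.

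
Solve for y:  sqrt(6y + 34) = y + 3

y = 5

Square both sides: 6y + 34 = (y + 3)^2.
Expand and rearrange: y^2 - 25 = 0.
Solving gives y = 5 or y = -5.
Check each candidate in the original equation:
  y = 5: sqrt(64) = 8, while y + 3 = 8 — valid.
  y = -5: sqrt(4) = 2, while y + 3 = -2 — extraneous.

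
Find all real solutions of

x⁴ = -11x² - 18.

Let u = x². The equation becomes u² + 11u + 18 = 0.
Factor: (u + 9)(u + 2) = 0, so u = -9 or u = -2.
x² = -9 < 0 has no real solution.
x² = -2 < 0 has no real solution.

No real solutions.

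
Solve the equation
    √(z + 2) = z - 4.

Square both sides: z + 2 = (z - 4)².
Expand and rearrange: z² - 9z + 14 = 0.
Solving gives z = 7 or z = 2.
Check each candidate in the original equation:
  z = 7: √(9) = 3, while z - 4 = 3 — valid.
  z = 2: √(4) = 2, while z - 4 = -2 — extraneous.

z = 7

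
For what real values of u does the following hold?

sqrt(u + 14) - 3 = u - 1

u = 2

Isolate the radical: sqrt(u + 14) = u + 2.
Square both sides: u + 14 = (u + 2)^2.
Expand and rearrange: u^2 + 3u - 10 = 0.
Solving gives u = 2 or u = -5.
Check each candidate in the original equation:
  u = 2: sqrt(16) = 4, while u + 2 = 4 — valid.
  u = -5: sqrt(9) = 3, while u + 2 = -3 — extraneous.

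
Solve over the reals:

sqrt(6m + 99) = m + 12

Square both sides: 6m + 99 = (m + 12)^2.
Expand and rearrange: m^2 + 18m + 45 = 0.
Solving gives m = -3 or m = -15.
Check each candidate in the original equation:
  m = -3: sqrt(81) = 9, while m + 12 = 9 — valid.
  m = -15: sqrt(9) = 3, while m + 12 = -3 — extraneous.

m = -3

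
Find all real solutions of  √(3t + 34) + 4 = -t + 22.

Isolate the radical: √(3t + 34) = -t + 18.
Square both sides: 3t + 34 = (-t + 18)².
Expand and rearrange: t² - 39t + 290 = 0.
Solving gives t = 29 or t = 10.
Check each candidate in the original equation:
  t = 29: √(121) = 11, while -t + 18 = -11 — extraneous.
  t = 10: √(64) = 8, while -t + 18 = 8 — valid.

t = 10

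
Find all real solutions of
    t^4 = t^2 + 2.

t = -1.4142 or t = 1.4142

Let u = t^2. The equation becomes u^2 - u - 2 = 0.
Factor: (u + 1)(u - 2) = 0, so u = -1 or u = 2.
t^2 = -1 < 0 has no real solution.
t^2 = 2 gives t = +/-sqrt(2) ~= +/-1.4142.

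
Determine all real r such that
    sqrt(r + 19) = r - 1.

Square both sides: r + 19 = (r - 1)^2.
Expand and rearrange: r^2 - 3r - 18 = 0.
Solving gives r = 6 or r = -3.
Check each candidate in the original equation:
  r = 6: sqrt(25) = 5, while r - 1 = 5 — valid.
  r = -3: sqrt(16) = 4, while r - 1 = -4 — extraneous.

r = 6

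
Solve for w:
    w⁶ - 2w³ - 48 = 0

Let u = w³. The equation becomes u² - 2u - 48 = 0.
Factor: (u - 8)(u + 6) = 0, so u = 8 or u = -6.
w³ = 8 gives w = 2.
w³ = -6 gives w = -∛(6) ≈ -1.8171.

w = -1.8171 or w = 2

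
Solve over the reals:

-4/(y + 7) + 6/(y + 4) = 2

y = -8.1623 or y = -1.8377

Multiply both sides by (y + 7)(y + 4):
-4(y + 4) + 6(y + 7) = 2(y + 7)(y + 4).
Expand and collect terms: 2y^2 + 20y + 30 = 0.
By the quadratic formula, y = (-20 +/- sqrt(160)) / 4, so y ~= -1.8377 or y ~= -8.1623.
Neither value makes a denominator zero (y != -7, y != -4), so both are valid.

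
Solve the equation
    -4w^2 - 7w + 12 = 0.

w = -2.8155 or w = 1.0655

Discriminant: (-7)^2 - 4*(-4)*12 = 241.
Quadratic formula: w = (7 +/- sqrt(241)) / (-8).
So w = -sqrt(241)/8 - 7/8 ~= -2.8155 or w = -7/8 + sqrt(241)/8 ~= 1.0655.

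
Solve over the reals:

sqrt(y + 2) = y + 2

Square both sides: y + 2 = (y + 2)^2.
Expand and rearrange: y^2 + 3y + 2 = 0.
Solving gives y = -1 or y = -2.
Check each candidate in the original equation:
  y = -1: sqrt(1) = 1, while y + 2 = 1 — valid.
  y = -2: sqrt(0) = 0, while y + 2 = 0 — valid.

y = -2 or y = -1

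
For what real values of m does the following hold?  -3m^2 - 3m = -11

Rearrange to standard form: -3m^2 - 3m + 11 = 0.
Discriminant: (-3)^2 - 4*(-3)*11 = 141.
Quadratic formula: m = (3 +/- sqrt(141)) / (-6).
So m = -sqrt(141)/6 - 1/2 ~= -2.4791 or m = -1/2 + sqrt(141)/6 ~= 1.4791.

m = -2.4791 or m = 1.4791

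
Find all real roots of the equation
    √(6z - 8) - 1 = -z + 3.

Isolate the radical: √(6z - 8) = -z + 4.
Square both sides: 6z - 8 = (-z + 4)².
Expand and rearrange: z² - 14z + 24 = 0.
Solving gives z = 12 or z = 2.
Check each candidate in the original equation:
  z = 12: √(64) = 8, while -z + 4 = -8 — extraneous.
  z = 2: √(4) = 2, while -z + 4 = 2 — valid.

z = 2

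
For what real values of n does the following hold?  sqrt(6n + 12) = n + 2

Square both sides: 6n + 12 = (n + 2)^2.
Expand and rearrange: n^2 - 2n - 8 = 0.
Solving gives n = 4 or n = -2.
Check each candidate in the original equation:
  n = 4: sqrt(36) = 6, while n + 2 = 6 — valid.
  n = -2: sqrt(0) = 0, while n + 2 = 0 — valid.

n = -2 or n = 4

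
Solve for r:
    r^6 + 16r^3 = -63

r = -2.0801 or r = -1.9129

Let u = r^3. The equation becomes u^2 + 16u + 63 = 0.
Factor: (u + 7)(u + 9) = 0, so u = -7 or u = -9.
r^3 = -7 gives r = -(7)^(1/3) ~= -1.9129.
r^3 = -9 gives r = -(9)^(1/3) ~= -2.0801.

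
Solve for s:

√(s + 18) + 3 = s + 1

Isolate the radical: √(s + 18) = s - 2.
Square both sides: s + 18 = (s - 2)².
Expand and rearrange: s² - 5s - 14 = 0.
Solving gives s = 7 or s = -2.
Check each candidate in the original equation:
  s = 7: √(25) = 5, while s - 2 = 5 — valid.
  s = -2: √(16) = 4, while s - 2 = -4 — extraneous.

s = 7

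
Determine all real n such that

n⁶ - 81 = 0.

Let u = n³. The equation becomes u² - 81 = 0.
Factor: (u + 9)(u - 9) = 0, so u = -9 or u = 9.
n³ = -9 gives n = -∛(9) ≈ -2.0801.
n³ = 9 gives n = ∛(9) ≈ 2.0801.

n = -2.0801 or n = 2.0801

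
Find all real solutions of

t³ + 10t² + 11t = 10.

t = -8.5826 or t = -2 or t = 0.5826

Rearrange: t³ + 10t² + 11t - 10 = 0.
Possible rational roots are divisors of -10. Testing t = -2 gives 0, so (t + 2) is a factor.
Divide: t³ + 10t² + 11t - 10 = (t + 2)(t² + 8t - 5).
Apply the quadratic formula to t² + 8t - 5 = 0: t = (-8 ± √84)/2, i.e. t ≈ 0.5826 or t ≈ -8.5826.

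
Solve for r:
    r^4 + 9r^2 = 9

Let u = r^2. The equation becomes u^2 + 9u - 9 = 0.
By the quadratic formula, u = -9/2 + 3*sqrt(13)/2 or u = -3*sqrt(13)/2 - 9/2.
r^2 = -9/2 + 3*sqrt(13)/2 gives r = +/-sqrt(-9/2 + 3*sqrt(13)/2) ~= +/-0.9531.
r^2 = -3*sqrt(13)/2 - 9/2 < 0 has no real solution.

r = -0.9531 or r = 0.9531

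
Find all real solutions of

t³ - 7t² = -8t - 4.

t = -0.3723 or t = 2 or t = 5.3723

Rearrange: t³ - 7t² + 8t + 4 = 0.
Possible rational roots are divisors of 4. Testing t = 2 gives 0, so (t - 2) is a factor.
Divide: t³ - 7t² + 8t + 4 = (t - 2)(t² - 5t - 2).
Apply the quadratic formula to t² - 5t - 2 = 0: t = (5 ± √33)/2, i.e. t ≈ 5.3723 or t ≈ -0.3723.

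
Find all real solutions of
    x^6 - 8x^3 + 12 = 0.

Let u = x^3. The equation becomes u^2 - 8u + 12 = 0.
Factor: (u - 2)(u - 6) = 0, so u = 2 or u = 6.
x^3 = 2 gives x = (2)^(1/3) ~= 1.2599.
x^3 = 6 gives x = (6)^(1/3) ~= 1.8171.

x = 1.2599 or x = 1.8171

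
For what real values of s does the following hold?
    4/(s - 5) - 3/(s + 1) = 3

Multiply both sides by (s - 5)(s + 1):
4(s + 1) - 3(s - 5) = 3(s - 5)(s + 1).
Expand and collect terms: 3s² - 13s - 34 = 0.
By the quadratic formula, s = (13 ± √577) / 6, so s ≈ 6.1701 or s ≈ -1.8368.
Neither value makes a denominator zero (s ≠ 5, s ≠ -1), so both are valid.

s = -1.8368 or s = 6.1701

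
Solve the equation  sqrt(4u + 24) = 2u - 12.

Square both sides: 4u + 24 = (2u - 12)^2.
Expand and rearrange: 4u^2 - 52u + 120 = 0.
Solving gives u = 10 or u = 3.
Check each candidate in the original equation:
  u = 10: sqrt(64) = 8, while 2u - 12 = 8 — valid.
  u = 3: sqrt(36) = 6, while 2u - 12 = -6 — extraneous.

u = 10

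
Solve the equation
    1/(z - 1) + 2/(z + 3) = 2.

Multiply both sides by (z - 1)(z + 3):
(z + 3) + 2(z - 1) = 2(z - 1)(z + 3).
Expand and collect terms: 2z^2 + z - 7 = 0.
By the quadratic formula, z = (-1 +/- sqrt(57)) / 4, so z ~= 1.6375 or z ~= -2.1375.
Neither value makes a denominator zero (z != 1, z != -3), so both are valid.

z = -2.1375 or z = 1.6375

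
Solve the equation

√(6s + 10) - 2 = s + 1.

Isolate the radical: √(6s + 10) = s + 3.
Square both sides: 6s + 10 = (s + 3)².
Expand and rearrange: s² - 1 = 0.
Solving gives s = 1 or s = -1.
Check each candidate in the original equation:
  s = 1: √(16) = 4, while s + 3 = 4 — valid.
  s = -1: √(4) = 2, while s + 3 = 2 — valid.

s = -1 or s = 1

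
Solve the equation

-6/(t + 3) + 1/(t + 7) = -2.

Multiply both sides by (t + 3)(t + 7):
-6(t + 7) + (t + 3) = -2(t + 3)(t + 7).
Expand and collect terms: -2t^2 - 15t - 3 = 0.
By the quadratic formula, t = (15 +/- sqrt(201)) / -4, so t ~= -7.2944 or t ~= -0.2056.
Neither value makes a denominator zero (t != -3, t != -7), so both are valid.

t = -7.2944 or t = -0.2056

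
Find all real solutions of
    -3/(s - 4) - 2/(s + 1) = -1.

s = 0.127 or s = 7.873

Multiply both sides by (s - 4)(s + 1):
-3(s + 1) - 2(s - 4) = -(s - 4)(s + 1).
Expand and collect terms: -s^2 + 8s - 1 = 0.
By the quadratic formula, s = (-8 +/- sqrt(60)) / -2, so s ~= 0.127 or s ~= 7.873.
Neither value makes a denominator zero (s != 4, s != -1), so both are valid.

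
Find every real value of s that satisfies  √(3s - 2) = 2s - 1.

Square both sides: 3s - 2 = (2s - 1)².
Expand and rearrange: 4s² - 7s + 3 = 0.
Solving gives s = 1 or s = 0.75.
Check each candidate in the original equation:
  s = 1: √(1) = 1, while 2s - 1 = 1 — valid.
  s = 0.75: √(0.25) = 0.5, while 2s - 1 = 0.5 — valid.

s = 0.75 or s = 1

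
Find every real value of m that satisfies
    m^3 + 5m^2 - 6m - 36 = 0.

m = -4.6056 or m = -3 or m = 2.6056

Possible rational roots are divisors of -36. Testing m = -3 gives 0, so (m + 3) is a factor.
Divide: m^3 + 5m^2 - 6m - 36 = (m + 3)(m^2 + 2m - 12).
Apply the quadratic formula to m^2 + 2m - 12 = 0: m = (-2 +/- sqrt(52))/2, i.e. m ~= 2.6056 or m ~= -4.6056.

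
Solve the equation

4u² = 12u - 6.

Rearrange to standard form: 4u² - 12u + 6 = 0.
Discriminant: (-12)² − 4·4·6 = 48.
Quadratic formula: u = (12 ± √48) / 8.
So u = √(3)/2 + 3/2 ≈ 2.366 or u = 3/2 - √(3)/2 ≈ 0.634.

u = 0.634 or u = 2.366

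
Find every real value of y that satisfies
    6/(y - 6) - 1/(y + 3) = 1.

y = -3.6158 or y = 11.6158

Multiply both sides by (y - 6)(y + 3):
6(y + 3) - (y - 6) = (y - 6)(y + 3).
Expand and collect terms: y^2 - 8y - 42 = 0.
By the quadratic formula, y = (8 +/- sqrt(232)) / 2, so y ~= 11.6158 or y ~= -3.6158.
Neither value makes a denominator zero (y != 6, y != -3), so both are valid.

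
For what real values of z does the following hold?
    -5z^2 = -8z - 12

z = -0.9436 or z = 2.5436

Rearrange to standard form: -5z^2 + 8z + 12 = 0.
Discriminant: (8)^2 - 4*(-5)*12 = 304.
Quadratic formula: z = (-8 +/- sqrt(304)) / (-10).
So z = 4/5 - 2*sqrt(19)/5 ~= -0.9436 or z = 4/5 + 2*sqrt(19)/5 ~= 2.5436.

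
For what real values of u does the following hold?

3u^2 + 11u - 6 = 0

u = -4.1487 or u = 0.4821

Discriminant: (11)^2 - 4*3*(-6) = 193.
Quadratic formula: u = (-11 +/- sqrt(193)) / 6.
So u = -11/6 + sqrt(193)/6 ~= 0.4821 or u = -sqrt(193)/6 - 11/6 ~= -4.1487.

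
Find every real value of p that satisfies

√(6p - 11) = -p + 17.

p = 10

Square both sides: 6p - 11 = (-p + 17)².
Expand and rearrange: p² - 40p + 300 = 0.
Solving gives p = 30 or p = 10.
Check each candidate in the original equation:
  p = 30: √(169) = 13, while -p + 17 = -13 — extraneous.
  p = 10: √(49) = 7, while -p + 17 = 7 — valid.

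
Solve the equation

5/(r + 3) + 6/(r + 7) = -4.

r = -8.903 or r = -3.847

Multiply both sides by (r + 3)(r + 7):
5(r + 7) + 6(r + 3) = -4(r + 3)(r + 7).
Expand and collect terms: -4r² - 51r - 137 = 0.
By the quadratic formula, r = (51 ± √409) / -8, so r ≈ -8.903 or r ≈ -3.847.
Neither value makes a denominator zero (r ≠ -3, r ≠ -7), so both are valid.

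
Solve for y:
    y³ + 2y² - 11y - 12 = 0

y = -4 or y = -1 or y = 3

Possible rational roots are divisors of -12. Testing y = 3 gives 0, so (y - 3) is a factor.
Divide: y³ + 2y² - 11y - 12 = (y - 3)(y² + 5y + 4).
Factor the quadratic: y = -1 or y = -4.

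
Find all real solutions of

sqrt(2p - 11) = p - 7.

Square both sides: 2p - 11 = (p - 7)^2.
Expand and rearrange: p^2 - 16p + 60 = 0.
Solving gives p = 10 or p = 6.
Check each candidate in the original equation:
  p = 10: sqrt(9) = 3, while p - 7 = 3 — valid.
  p = 6: sqrt(1) = 1, while p - 7 = -1 — extraneous.

p = 10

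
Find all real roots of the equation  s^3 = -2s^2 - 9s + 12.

Rearrange: s^3 + 2s^2 + 9s - 12 = 0.
Possible rational roots are divisors of -12. Testing s = 1 gives 0, so (s - 1) is a factor.
Divide: s^3 + 2s^2 + 9s - 12 = (s - 1)(s^2 + 3s + 12).
The quadratic s^2 + 3s + 12 has discriminant -39 < 0, so no further real roots.

s = 1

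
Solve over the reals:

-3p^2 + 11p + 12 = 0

Discriminant: (11)^2 - 4*(-3)*12 = 265.
Quadratic formula: p = (-11 +/- sqrt(265)) / (-6).
So p = 11/6 - sqrt(265)/6 ~= -0.8798 or p = 11/6 + sqrt(265)/6 ~= 4.5465.

p = -0.8798 or p = 4.5465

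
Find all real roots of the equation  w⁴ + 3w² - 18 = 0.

Let u = w². The equation becomes u² + 3u - 18 = 0.
Factor: (u - 3)(u + 6) = 0, so u = 3 or u = -6.
w² = 3 gives w = ±√(3) ≈ ±1.7321.
w² = -6 < 0 has no real solution.

w = -1.7321 or w = 1.7321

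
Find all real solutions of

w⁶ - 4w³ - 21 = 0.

Let u = w³. The equation becomes u² - 4u - 21 = 0.
Factor: (u + 3)(u - 7) = 0, so u = -3 or u = 7.
w³ = -3 gives w = -∛(3) ≈ -1.4422.
w³ = 7 gives w = ∛(7) ≈ 1.9129.

w = -1.4422 or w = 1.9129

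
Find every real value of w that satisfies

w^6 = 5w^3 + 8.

w = -1.0843 or w = 1.8445

Let u = w^3. The equation becomes u^2 - 5u - 8 = 0.
By the quadratic formula, u = 5/2 + sqrt(57)/2 or u = 5/2 - sqrt(57)/2.
w^3 = 5/2 + sqrt(57)/2 gives w = (5/2 + sqrt(57)/2)^(1/3) ~= 1.8445.
w^3 = 5/2 - sqrt(57)/2 gives w = -(-5/2 + sqrt(57)/2)^(1/3) ~= -1.0843.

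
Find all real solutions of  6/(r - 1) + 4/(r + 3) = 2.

r = -2 or r = 5

Multiply both sides by (r - 1)(r + 3):
6(r + 3) + 4(r - 1) = 2(r - 1)(r + 3).
Expand and collect terms: 2r^2 - 6r - 20 = 0.
Factor or apply the quadratic formula: r = 5 or r = -2.
Neither value makes a denominator zero (r != 1, r != -3), so both are valid.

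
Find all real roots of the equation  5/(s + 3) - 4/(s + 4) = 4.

s = -4.5542 or s = -2.1958

Multiply both sides by (s + 3)(s + 4):
5(s + 4) - 4(s + 3) = 4(s + 3)(s + 4).
Expand and collect terms: 4s² + 27s + 40 = 0.
By the quadratic formula, s = (-27 ± √89) / 8, so s ≈ -2.1958 or s ≈ -4.5542.
Neither value makes a denominator zero (s ≠ -3, s ≠ -4), so both are valid.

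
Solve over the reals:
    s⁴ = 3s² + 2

s = -1.8872 or s = 1.8872

Let u = s². The equation becomes u² - 3u - 2 = 0.
By the quadratic formula, u = 3/2 + √(17)/2 or u = 3/2 - √(17)/2.
s² = 3/2 + √(17)/2 gives s = ±√(3/2 + √(17)/2) ≈ ±1.8872.
s² = 3/2 - √(17)/2 < 0 has no real solution.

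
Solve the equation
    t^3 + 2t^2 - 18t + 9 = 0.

Possible rational roots are divisors of 9. Testing t = 3 gives 0, so (t - 3) is a factor.
Divide: t^3 + 2t^2 - 18t + 9 = (t - 3)(t^2 + 5t - 3).
Apply the quadratic formula to t^2 + 5t - 3 = 0: t = (-5 +/- sqrt(37))/2, i.e. t ~= 0.5414 or t ~= -5.5414.

t = -5.5414 or t = 0.5414 or t = 3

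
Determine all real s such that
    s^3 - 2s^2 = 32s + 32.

Rearrange: s^3 - 2s^2 - 32s - 32 = 0.
Possible rational roots are divisors of -32. Testing s = -4 gives 0, so (s + 4) is a factor.
Divide: s^3 - 2s^2 - 32s - 32 = (s + 4)(s^2 - 6s - 8).
Apply the quadratic formula to s^2 - 6s - 8 = 0: s = (6 +/- sqrt(68))/2, i.e. s ~= 7.1231 or s ~= -1.1231.

s = -4 or s = -1.1231 or s = 7.1231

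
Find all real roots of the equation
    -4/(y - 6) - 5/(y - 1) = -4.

Multiply both sides by (y - 6)(y - 1):
-4(y - 1) - 5(y - 6) = -4(y - 6)(y - 1).
Expand and collect terms: -4y^2 + 37y - 58 = 0.
Factor or apply the quadratic formula: y = 2 or y = 7.25.
Neither value makes a denominator zero (y != 6, y != 1), so both are valid.

y = 2 or y = 7.25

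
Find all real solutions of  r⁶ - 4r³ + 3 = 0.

Let u = r³. The equation becomes u² - 4u + 3 = 0.
Factor: (u - 3)(u - 1) = 0, so u = 3 or u = 1.
r³ = 3 gives r = ∛(3) ≈ 1.4422.
r³ = 1 gives r = 1.

r = 1 or r = 1.4422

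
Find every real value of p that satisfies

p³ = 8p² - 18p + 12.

Rearrange: p³ - 8p² + 18p - 12 = 0.
Possible rational roots are divisors of -12. Testing p = 2 gives 0, so (p - 2) is a factor.
Divide: p³ - 8p² + 18p - 12 = (p - 2)(p² - 6p + 6).
Apply the quadratic formula to p² - 6p + 6 = 0: p = (6 ± √12)/2, i.e. p ≈ 4.7321 or p ≈ 1.2679.

p = 1.2679 or p = 2 or p = 4.7321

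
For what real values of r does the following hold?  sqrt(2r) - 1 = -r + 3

r = 2

Isolate the radical: sqrt(2r) = -r + 4.
Square both sides: 2r = (-r + 4)^2.
Expand and rearrange: r^2 - 10r + 16 = 0.
Solving gives r = 8 or r = 2.
Check each candidate in the original equation:
  r = 8: sqrt(16) = 4, while -r + 4 = -4 — extraneous.
  r = 2: sqrt(4) = 2, while -r + 4 = 2 — valid.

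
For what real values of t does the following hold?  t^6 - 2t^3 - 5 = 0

Let u = t^3. The equation becomes u^2 - 2u - 5 = 0.
By the quadratic formula, u = 1 + sqrt(6) or u = 1 - sqrt(6).
t^3 = 1 + sqrt(6) gives t = (1 + sqrt(6))^(1/3) ~= 1.511.
t^3 = 1 - sqrt(6) gives t = -(-1 + sqrt(6))^(1/3) ~= -1.1317.

t = -1.1317 or t = 1.511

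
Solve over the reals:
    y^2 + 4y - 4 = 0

y = -4.8284 or y = 0.8284

Discriminant: (4)^2 - 4*1*(-4) = 32.
Quadratic formula: y = (-4 +/- sqrt(32)) / 2.
So y = -2 + 2*sqrt(2) ~= 0.8284 or y = -2*sqrt(2) - 2 ~= -4.8284.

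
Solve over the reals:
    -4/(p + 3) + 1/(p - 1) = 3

p = -4.2538 or p = 1.2538

Multiply both sides by (p + 3)(p - 1):
-4(p - 1) + (p + 3) = 3(p + 3)(p - 1).
Expand and collect terms: 3p² + 9p - 16 = 0.
By the quadratic formula, p = (-9 ± √273) / 6, so p ≈ 1.2538 or p ≈ -4.2538.
Neither value makes a denominator zero (p ≠ -3, p ≠ 1), so both are valid.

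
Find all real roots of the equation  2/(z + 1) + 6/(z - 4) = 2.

Multiply both sides by (z + 1)(z - 4):
2(z - 4) + 6(z + 1) = 2(z + 1)(z - 4).
Expand and collect terms: 2z^2 - 14z - 6 = 0.
By the quadratic formula, z = (14 +/- sqrt(244)) / 4, so z ~= 7.4051 or z ~= -0.4051.
Neither value makes a denominator zero (z != -1, z != 4), so both are valid.

z = -0.4051 or z = 7.4051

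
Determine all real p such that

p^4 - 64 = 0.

p = -2.8284 or p = 2.8284

Let u = p^2. The equation becomes u^2 - 64 = 0.
Factor: (u - 8)(u + 8) = 0, so u = 8 or u = -8.
p^2 = 8 gives p = +/-2*sqrt(2) ~= +/-2.8284.
p^2 = -8 < 0 has no real solution.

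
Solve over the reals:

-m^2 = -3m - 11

Rearrange to standard form: -m^2 + 3m + 11 = 0.
Discriminant: (3)^2 - 4*(-1)*11 = 53.
Quadratic formula: m = (-3 +/- sqrt(53)) / (-2).
So m = 3/2 - sqrt(53)/2 ~= -2.1401 or m = 3/2 + sqrt(53)/2 ~= 5.1401.

m = -2.1401 or m = 5.1401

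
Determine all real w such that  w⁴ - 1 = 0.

Let u = w². The equation becomes u² - 1 = 0.
Factor: (u + 1)(u - 1) = 0, so u = -1 or u = 1.
w² = -1 < 0 has no real solution.
w² = 1 gives w = ±1.

w = -1 or w = 1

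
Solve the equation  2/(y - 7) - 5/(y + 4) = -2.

Multiply both sides by (y - 7)(y + 4):
2(y + 4) - 5(y - 7) = -2(y - 7)(y + 4).
Expand and collect terms: -2y² + 9y + 13 = 0.
By the quadratic formula, y = (-9 ± √185) / -4, so y ≈ -1.1504 or y ≈ 5.6504.
Neither value makes a denominator zero (y ≠ 7, y ≠ -4), so both are valid.

y = -1.1504 or y = 5.6504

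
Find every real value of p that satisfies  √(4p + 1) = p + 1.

p = 0 or p = 2

Square both sides: 4p + 1 = (p + 1)².
Expand and rearrange: p² - 2p = 0.
Solving gives p = 2 or p = 0.
Check each candidate in the original equation:
  p = 2: √(9) = 3, while p + 1 = 3 — valid.
  p = 0: √(1) = 1, while p + 1 = 1 — valid.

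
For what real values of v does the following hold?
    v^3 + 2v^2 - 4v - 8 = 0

v = -2 or v = 2

Possible rational roots are divisors of -8. Testing v = 2 gives 0, so (v - 2) is a factor.
Divide: v^3 + 2v^2 - 4v - 8 = (v - 2)(v^2 + 4v + 4).
The quadratic has the repeated root v = -2.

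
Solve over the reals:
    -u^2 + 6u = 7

u = 1.5858 or u = 4.4142

Rearrange to standard form: -u^2 + 6u - 7 = 0.
Discriminant: (6)^2 - 4*(-1)*(-7) = 8.
Quadratic formula: u = (-6 +/- sqrt(8)) / (-2).
So u = 3 - sqrt(2) ~= 1.5858 or u = sqrt(2) + 3 ~= 4.4142.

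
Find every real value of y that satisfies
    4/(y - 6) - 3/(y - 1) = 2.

Multiply both sides by (y - 6)(y - 1):
4(y - 1) - 3(y - 6) = 2(y - 6)(y - 1).
Expand and collect terms: 2y^2 - 15y - 2 = 0.
By the quadratic formula, y = (15 +/- sqrt(241)) / 4, so y ~= 7.631 or y ~= -0.131.
Neither value makes a denominator zero (y != 6, y != 1), so both are valid.

y = -0.131 or y = 7.631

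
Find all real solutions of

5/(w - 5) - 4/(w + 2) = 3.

w = -3.1059 or w = 6.4393

Multiply both sides by (w - 5)(w + 2):
5(w + 2) - 4(w - 5) = 3(w - 5)(w + 2).
Expand and collect terms: 3w² - 10w - 60 = 0.
By the quadratic formula, w = (10 ± √820) / 6, so w ≈ 6.4393 or w ≈ -3.1059.
Neither value makes a denominator zero (w ≠ 5, w ≠ -2), so both are valid.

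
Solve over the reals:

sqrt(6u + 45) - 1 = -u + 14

u = 6

Isolate the radical: sqrt(6u + 45) = -u + 15.
Square both sides: 6u + 45 = (-u + 15)^2.
Expand and rearrange: u^2 - 36u + 180 = 0.
Solving gives u = 30 or u = 6.
Check each candidate in the original equation:
  u = 30: sqrt(225) = 15, while -u + 15 = -15 — extraneous.
  u = 6: sqrt(81) = 9, while -u + 15 = 9 — valid.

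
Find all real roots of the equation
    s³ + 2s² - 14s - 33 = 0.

s = -3 or s = -2.8541 or s = 3.8541

Possible rational roots are divisors of -33. Testing s = -3 gives 0, so (s + 3) is a factor.
Divide: s³ + 2s² - 14s - 33 = (s + 3)(s² - s - 11).
Apply the quadratic formula to s² - s - 11 = 0: s = (1 ± √45)/2, i.e. s ≈ 3.8541 or s ≈ -2.8541.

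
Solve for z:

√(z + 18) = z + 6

z = -2

Square both sides: z + 18 = (z + 6)².
Expand and rearrange: z² + 11z + 18 = 0.
Solving gives z = -2 or z = -9.
Check each candidate in the original equation:
  z = -2: √(16) = 4, while z + 6 = 4 — valid.
  z = -9: √(9) = 3, while z + 6 = -3 — extraneous.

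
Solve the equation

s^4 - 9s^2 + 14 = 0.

Let u = s^2. The equation becomes u^2 - 9u + 14 = 0.
Factor: (u - 2)(u - 7) = 0, so u = 2 or u = 7.
s^2 = 2 gives s = +/-sqrt(2) ~= +/-1.4142.
s^2 = 7 gives s = +/-sqrt(7) ~= +/-2.6458.

s = -2.6458 or s = -1.4142 or s = 1.4142 or s = 2.6458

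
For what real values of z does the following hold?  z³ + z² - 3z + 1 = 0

z = -2.4142 or z = 0.4142 or z = 1

Possible rational roots are divisors of 1. Testing z = 1 gives 0, so (z - 1) is a factor.
Divide: z³ + z² - 3z + 1 = (z - 1)(z² + 2z - 1).
Apply the quadratic formula to z² + 2z - 1 = 0: z = (-2 ± √8)/2, i.e. z ≈ 0.4142 or z ≈ -2.4142.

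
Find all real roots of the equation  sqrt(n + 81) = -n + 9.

Square both sides: n + 81 = (-n + 9)^2.
Expand and rearrange: n^2 - 19n = 0.
Solving gives n = 19 or n = 0.
Check each candidate in the original equation:
  n = 19: sqrt(100) = 10, while -n + 9 = -10 — extraneous.
  n = 0: sqrt(81) = 9, while -n + 9 = 9 — valid.

n = 0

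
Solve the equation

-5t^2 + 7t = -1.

Rearrange to standard form: -5t^2 + 7t + 1 = 0.
Discriminant: (7)^2 - 4*(-5)*1 = 69.
Quadratic formula: t = (-7 +/- sqrt(69)) / (-10).
So t = 7/10 - sqrt(69)/10 ~= -0.1307 or t = 7/10 + sqrt(69)/10 ~= 1.5307.

t = -0.1307 or t = 1.5307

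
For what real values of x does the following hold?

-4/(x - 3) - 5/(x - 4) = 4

x = 1.1958 or x = 3.5542

Multiply both sides by (x - 3)(x - 4):
-4(x - 4) - 5(x - 3) = 4(x - 3)(x - 4).
Expand and collect terms: 4x² - 19x + 17 = 0.
By the quadratic formula, x = (19 ± √89) / 8, so x ≈ 3.5542 or x ≈ 1.1958.
Neither value makes a denominator zero (x ≠ 3, x ≠ 4), so both are valid.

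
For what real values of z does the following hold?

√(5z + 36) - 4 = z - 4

Isolate the radical: √(5z + 36) = z.
Square both sides: 5z + 36 = (z)².
Expand and rearrange: z² - 5z - 36 = 0.
Solving gives z = 9 or z = -4.
Check each candidate in the original equation:
  z = 9: √(81) = 9, while z = 9 — valid.
  z = -4: √(16) = 4, while z = -4 — extraneous.

z = 9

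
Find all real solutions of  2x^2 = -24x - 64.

x = -8 or x = -4

Bring every term to one side: 2x^2 + 24x + 64 = 0.
Factor: 2(x + 4)(x + 8) = 0.
So x = -4 or x = -8.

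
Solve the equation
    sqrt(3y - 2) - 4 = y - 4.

y = 1 or y = 2

Isolate the radical: sqrt(3y - 2) = y.
Square both sides: 3y - 2 = (y)^2.
Expand and rearrange: y^2 - 3y + 2 = 0.
Solving gives y = 2 or y = 1.
Check each candidate in the original equation:
  y = 2: sqrt(4) = 2, while y = 2 — valid.
  y = 1: sqrt(1) = 1, while y = 1 — valid.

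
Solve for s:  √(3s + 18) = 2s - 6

s = 6

Square both sides: 3s + 18 = (2s - 6)².
Expand and rearrange: 4s² - 27s + 18 = 0.
Solving gives s = 6 or s = 0.75.
Check each candidate in the original equation:
  s = 6: √(36) = 6, while 2s - 6 = 6 — valid.
  s = 0.75: √(20.25) = 4.5, while 2s - 6 = -4.5 — extraneous.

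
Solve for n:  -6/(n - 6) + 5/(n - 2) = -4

n = 1.0403 or n = 7.2097

Multiply both sides by (n - 6)(n - 2):
-6(n - 2) + 5(n - 6) = -4(n - 6)(n - 2).
Expand and collect terms: -4n² + 33n - 30 = 0.
By the quadratic formula, n = (-33 ± √609) / -8, so n ≈ 1.0403 or n ≈ 7.2097.
Neither value makes a denominator zero (n ≠ 6, n ≠ 2), so both are valid.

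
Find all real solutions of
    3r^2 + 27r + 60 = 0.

r = -5 or r = -4

Factor: 3(r + 4)(r + 5) = 0.
So r = -4 or r = -5.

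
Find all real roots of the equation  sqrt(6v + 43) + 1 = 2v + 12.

Isolate the radical: sqrt(6v + 43) = 2v + 11.
Square both sides: 6v + 43 = (2v + 11)^2.
Expand and rearrange: 4v^2 + 38v + 78 = 0.
Solving gives v = -3 or v = -6.5.
Check each candidate in the original equation:
  v = -3: sqrt(25) = 5, while 2v + 11 = 5 — valid.
  v = -6.5: sqrt(4) = 2, while 2v + 11 = -2 — extraneous.

v = -3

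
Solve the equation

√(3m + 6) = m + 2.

Square both sides: 3m + 6 = (m + 2)².
Expand and rearrange: m² + m - 2 = 0.
Solving gives m = 1 or m = -2.
Check each candidate in the original equation:
  m = 1: √(9) = 3, while m + 2 = 3 — valid.
  m = -2: √(0) = 0, while m + 2 = 0 — valid.

m = -2 or m = 1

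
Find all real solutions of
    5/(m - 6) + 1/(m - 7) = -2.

Multiply both sides by (m - 6)(m - 7):
5(m - 7) + (m - 6) = -2(m - 6)(m - 7).
Expand and collect terms: -2m² + 20m - 43 = 0.
By the quadratic formula, m = (-20 ± √56) / -4, so m ≈ 3.1292 or m ≈ 6.8708.
Neither value makes a denominator zero (m ≠ 6, m ≠ 7), so both are valid.

m = 3.1292 or m = 6.8708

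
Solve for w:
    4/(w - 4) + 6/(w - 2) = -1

Multiply both sides by (w - 4)(w - 2):
4(w - 2) + 6(w - 4) = -(w - 4)(w - 2).
Expand and collect terms: -w² - 4w + 24 = 0.
By the quadratic formula, w = (4 ± √112) / -2, so w ≈ -7.2915 or w ≈ 3.2915.
Neither value makes a denominator zero (w ≠ 4, w ≠ 2), so both are valid.

w = -7.2915 or w = 3.2915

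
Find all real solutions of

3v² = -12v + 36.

v = -6 or v = 2

Bring every term to one side: 3v² + 12v - 36 = 0.
Factor: 3(v - 2)(v + 6) = 0.
So v = 2 or v = -6.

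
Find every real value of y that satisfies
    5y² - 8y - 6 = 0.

Discriminant: (-8)² − 4·5·(-6) = 184.
Quadratic formula: y = (8 ± √184) / 10.
So y = 4/5 + √(46)/5 ≈ 2.1565 or y = 4/5 - √(46)/5 ≈ -0.5565.

y = -0.5565 or y = 2.1565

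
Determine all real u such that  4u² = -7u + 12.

Rearrange to standard form: 4u² + 7u - 12 = 0.
Discriminant: (7)² − 4·4·(-12) = 241.
Quadratic formula: u = (-7 ± √241) / 8.
So u = -7/8 + √(241)/8 ≈ 1.0655 or u = -√(241)/8 - 7/8 ≈ -2.8155.

u = -2.8155 or u = 1.0655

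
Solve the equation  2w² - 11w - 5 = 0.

Discriminant: (-11)² − 4·2·(-5) = 161.
Quadratic formula: w = (11 ± √161) / 4.
So w = 11/4 + √(161)/4 ≈ 5.9221 or w = 11/4 - √(161)/4 ≈ -0.4221.

w = -0.4221 or w = 5.9221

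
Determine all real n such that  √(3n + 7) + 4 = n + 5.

n = 3

Isolate the radical: √(3n + 7) = n + 1.
Square both sides: 3n + 7 = (n + 1)².
Expand and rearrange: n² - n - 6 = 0.
Solving gives n = 3 or n = -2.
Check each candidate in the original equation:
  n = 3: √(16) = 4, while n + 1 = 4 — valid.
  n = -2: √(1) = 1, while n + 1 = -1 — extraneous.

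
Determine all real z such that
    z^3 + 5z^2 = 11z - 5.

z = -6.7417 or z = 0.7417 or z = 1

Rearrange: z^3 + 5z^2 - 11z + 5 = 0.
Possible rational roots are divisors of 5. Testing z = 1 gives 0, so (z - 1) is a factor.
Divide: z^3 + 5z^2 - 11z + 5 = (z - 1)(z^2 + 6z - 5).
Apply the quadratic formula to z^2 + 6z - 5 = 0: z = (-6 +/- sqrt(56))/2, i.e. z ~= 0.7417 or z ~= -6.7417.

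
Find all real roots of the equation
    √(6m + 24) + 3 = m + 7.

Isolate the radical: √(6m + 24) = m + 4.
Square both sides: 6m + 24 = (m + 4)².
Expand and rearrange: m² + 2m - 8 = 0.
Solving gives m = 2 or m = -4.
Check each candidate in the original equation:
  m = 2: √(36) = 6, while m + 4 = 6 — valid.
  m = -4: √(0) = 0, while m + 4 = 0 — valid.

m = -4 or m = 2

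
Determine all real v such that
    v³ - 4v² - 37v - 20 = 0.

Possible rational roots are divisors of -20. Testing v = -4 gives 0, so (v + 4) is a factor.
Divide: v³ - 4v² - 37v - 20 = (v + 4)(v² - 8v - 5).
Apply the quadratic formula to v² - 8v - 5 = 0: v = (8 ± √84)/2, i.e. v ≈ 8.5826 or v ≈ -0.5826.

v = -4 or v = -0.5826 or v = 8.5826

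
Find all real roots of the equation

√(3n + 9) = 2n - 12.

n = 9

Square both sides: 3n + 9 = (2n - 12)².
Expand and rearrange: 4n² - 51n + 135 = 0.
Solving gives n = 9 or n = 3.75.
Check each candidate in the original equation:
  n = 9: √(36) = 6, while 2n - 12 = 6 — valid.
  n = 3.75: √(20.25) = 4.5, while 2n - 12 = -4.5 — extraneous.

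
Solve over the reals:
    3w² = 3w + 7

w = -1.1073 or w = 2.1073

Rearrange to standard form: 3w² - 3w - 7 = 0.
Discriminant: (-3)² − 4·3·(-7) = 93.
Quadratic formula: w = (3 ± √93) / 6.
So w = 1/2 + √(93)/6 ≈ 2.1073 or w = 1/2 - √(93)/6 ≈ -1.1073.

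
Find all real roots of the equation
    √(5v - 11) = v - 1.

Square both sides: 5v - 11 = (v - 1)².
Expand and rearrange: v² - 7v + 12 = 0.
Solving gives v = 4 or v = 3.
Check each candidate in the original equation:
  v = 4: √(9) = 3, while v - 1 = 3 — valid.
  v = 3: √(4) = 2, while v - 1 = 2 — valid.

v = 3 or v = 4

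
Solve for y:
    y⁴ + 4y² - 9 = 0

Let u = y². The equation becomes u² + 4u - 9 = 0.
By the quadratic formula, u = -2 + √(13) or u = -√(13) - 2.
y² = -2 + √(13) gives y = ±√(-2 + √(13)) ≈ ±1.2671.
y² = -√(13) - 2 < 0 has no real solution.

y = -1.2671 or y = 1.2671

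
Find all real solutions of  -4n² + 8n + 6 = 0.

Discriminant: (8)² − 4·(-4)·6 = 160.
Quadratic formula: n = (-8 ± √160) / (-8).
So n = 1 - √(10)/2 ≈ -0.5811 or n = 1 + √(10)/2 ≈ 2.5811.

n = -0.5811 or n = 2.5811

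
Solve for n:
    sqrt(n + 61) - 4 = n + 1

n = 3

Isolate the radical: sqrt(n + 61) = n + 5.
Square both sides: n + 61 = (n + 5)^2.
Expand and rearrange: n^2 + 9n - 36 = 0.
Solving gives n = 3 or n = -12.
Check each candidate in the original equation:
  n = 3: sqrt(64) = 8, while n + 5 = 8 — valid.
  n = -12: sqrt(49) = 7, while n + 5 = -7 — extraneous.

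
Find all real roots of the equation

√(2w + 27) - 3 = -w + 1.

Isolate the radical: √(2w + 27) = -w + 4.
Square both sides: 2w + 27 = (-w + 4)².
Expand and rearrange: w² - 10w - 11 = 0.
Solving gives w = 11 or w = -1.
Check each candidate in the original equation:
  w = 11: √(49) = 7, while -w + 4 = -7 — extraneous.
  w = -1: √(25) = 5, while -w + 4 = 5 — valid.

w = -1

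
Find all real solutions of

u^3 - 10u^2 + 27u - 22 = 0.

Possible rational roots are divisors of -22. Testing u = 2 gives 0, so (u - 2) is a factor.
Divide: u^3 - 10u^2 + 27u - 22 = (u - 2)(u^2 - 8u + 11).
Apply the quadratic formula to u^2 - 8u + 11 = 0: u = (8 +/- sqrt(20))/2, i.e. u ~= 6.2361 or u ~= 1.7639.

u = 1.7639 or u = 2 or u = 6.2361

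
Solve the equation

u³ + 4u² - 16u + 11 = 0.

u = -6.6533 or u = 1 or u = 1.6533

Possible rational roots are divisors of 11. Testing u = 1 gives 0, so (u - 1) is a factor.
Divide: u³ + 4u² - 16u + 11 = (u - 1)(u² + 5u - 11).
Apply the quadratic formula to u² + 5u - 11 = 0: u = (-5 ± √69)/2, i.e. u ≈ 1.6533 or u ≈ -6.6533.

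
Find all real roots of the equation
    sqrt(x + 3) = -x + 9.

Square both sides: x + 3 = (-x + 9)^2.
Expand and rearrange: x^2 - 19x + 78 = 0.
Solving gives x = 13 or x = 6.
Check each candidate in the original equation:
  x = 13: sqrt(16) = 4, while -x + 9 = -4 — extraneous.
  x = 6: sqrt(9) = 3, while -x + 9 = 3 — valid.

x = 6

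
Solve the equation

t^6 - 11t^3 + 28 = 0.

t = 1.5874 or t = 1.9129

Let u = t^3. The equation becomes u^2 - 11u + 28 = 0.
Factor: (u - 7)(u - 4) = 0, so u = 7 or u = 4.
t^3 = 7 gives t = (7)^(1/3) ~= 1.9129.
t^3 = 4 gives t = (4)^(1/3) ~= 1.5874.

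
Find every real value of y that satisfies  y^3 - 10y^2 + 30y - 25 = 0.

Possible rational roots are divisors of -25. Testing y = 5 gives 0, so (y - 5) is a factor.
Divide: y^3 - 10y^2 + 30y - 25 = (y - 5)(y^2 - 5y + 5).
Apply the quadratic formula to y^2 - 5y + 5 = 0: y = (5 +/- sqrt(5))/2, i.e. y ~= 3.618 or y ~= 1.382.

y = 1.382 or y = 3.618 or y = 5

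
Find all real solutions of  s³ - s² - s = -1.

Rearrange: s³ - s² - s + 1 = 0.
Possible rational roots are divisors of 1. Testing s = -1 gives 0, so (s + 1) is a factor.
Divide: s³ - s² - s + 1 = (s + 1)(s² - 2s + 1).
The quadratic has the repeated root s = 1.

s = -1 or s = 1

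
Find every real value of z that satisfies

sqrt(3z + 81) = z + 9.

z = 0

Square both sides: 3z + 81 = (z + 9)^2.
Expand and rearrange: z^2 + 15z = 0.
Solving gives z = 0 or z = -15.
Check each candidate in the original equation:
  z = 0: sqrt(81) = 9, while z + 9 = 9 — valid.
  z = -15: sqrt(36) = 6, while z + 9 = -6 — extraneous.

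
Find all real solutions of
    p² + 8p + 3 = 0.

p = -7.6056 or p = -0.3944

Discriminant: (8)² − 4·1·3 = 52.
Quadratic formula: p = (-8 ± √52) / 2.
So p = -4 + √(13) ≈ -0.3944 or p = -4 - √(13) ≈ -7.6056.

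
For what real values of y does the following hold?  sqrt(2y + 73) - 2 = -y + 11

Isolate the radical: sqrt(2y + 73) = -y + 13.
Square both sides: 2y + 73 = (-y + 13)^2.
Expand and rearrange: y^2 - 28y + 96 = 0.
Solving gives y = 24 or y = 4.
Check each candidate in the original equation:
  y = 24: sqrt(121) = 11, while -y + 13 = -11 — extraneous.
  y = 4: sqrt(81) = 9, while -y + 13 = 9 — valid.

y = 4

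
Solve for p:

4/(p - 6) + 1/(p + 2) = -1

p = -3.7016 or p = 2.7016

Multiply both sides by (p - 6)(p + 2):
4(p + 2) + (p - 6) = -(p - 6)(p + 2).
Expand and collect terms: -p² - p + 10 = 0.
By the quadratic formula, p = (1 ± √41) / -2, so p ≈ -3.7016 or p ≈ 2.7016.
Neither value makes a denominator zero (p ≠ 6, p ≠ -2), so both are valid.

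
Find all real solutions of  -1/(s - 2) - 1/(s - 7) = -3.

s = 2.3112 or s = 7.3555

Multiply both sides by (s - 2)(s - 7):
-(s - 7) - (s - 2) = -3(s - 2)(s - 7).
Expand and collect terms: -3s^2 + 29s - 51 = 0.
By the quadratic formula, s = (-29 +/- sqrt(229)) / -6, so s ~= 2.3112 or s ~= 7.3555.
Neither value makes a denominator zero (s != 2, s != 7), so both are valid.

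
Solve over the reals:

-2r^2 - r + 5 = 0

r = -1.8508 or r = 1.3508

Discriminant: (-1)^2 - 4*(-2)*5 = 41.
Quadratic formula: r = (1 +/- sqrt(41)) / (-4).
So r = -sqrt(41)/4 - 1/4 ~= -1.8508 or r = -1/4 + sqrt(41)/4 ~= 1.3508.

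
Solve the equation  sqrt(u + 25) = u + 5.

u = 0

Square both sides: u + 25 = (u + 5)^2.
Expand and rearrange: u^2 + 9u = 0.
Solving gives u = 0 or u = -9.
Check each candidate in the original equation:
  u = 0: sqrt(25) = 5, while u + 5 = 5 — valid.
  u = -9: sqrt(16) = 4, while u + 5 = -4 — extraneous.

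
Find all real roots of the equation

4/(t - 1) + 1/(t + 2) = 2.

t = -1.7122 or t = 3.2122

Multiply both sides by (t - 1)(t + 2):
4(t + 2) + (t - 1) = 2(t - 1)(t + 2).
Expand and collect terms: 2t^2 - 3t - 11 = 0.
By the quadratic formula, t = (3 +/- sqrt(97)) / 4, so t ~= 3.2122 or t ~= -1.7122.
Neither value makes a denominator zero (t != 1, t != -2), so both are valid.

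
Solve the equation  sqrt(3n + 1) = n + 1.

Square both sides: 3n + 1 = (n + 1)^2.
Expand and rearrange: n^2 - n = 0.
Solving gives n = 1 or n = 0.
Check each candidate in the original equation:
  n = 1: sqrt(4) = 2, while n + 1 = 2 — valid.
  n = 0: sqrt(1) = 1, while n + 1 = 1 — valid.

n = 0 or n = 1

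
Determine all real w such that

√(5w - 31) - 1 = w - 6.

w = 7 or w = 8

Isolate the radical: √(5w - 31) = w - 5.
Square both sides: 5w - 31 = (w - 5)².
Expand and rearrange: w² - 15w + 56 = 0.
Solving gives w = 8 or w = 7.
Check each candidate in the original equation:
  w = 8: √(9) = 3, while w - 5 = 3 — valid.
  w = 7: √(4) = 2, while w - 5 = 2 — valid.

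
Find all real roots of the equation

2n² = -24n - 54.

n = -9 or n = -3

Bring every term to one side: 2n² + 24n + 54 = 0.
Factor: 2(n + 3)(n + 9) = 0.
So n = -3 or n = -9.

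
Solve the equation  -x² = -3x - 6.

x = -1.3723 or x = 4.3723

Rearrange to standard form: -x² + 3x + 6 = 0.
Discriminant: (3)² − 4·(-1)·6 = 33.
Quadratic formula: x = (-3 ± √33) / (-2).
So x = 3/2 - √(33)/2 ≈ -1.3723 or x = 3/2 + √(33)/2 ≈ 4.3723.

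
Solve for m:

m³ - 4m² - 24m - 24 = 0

Possible rational roots are divisors of -24. Testing m = -2 gives 0, so (m + 2) is a factor.
Divide: m³ - 4m² - 24m - 24 = (m + 2)(m² - 6m - 12).
Apply the quadratic formula to m² - 6m - 12 = 0: m = (6 ± √84)/2, i.e. m ≈ 7.5826 or m ≈ -1.5826.

m = -2 or m = -1.5826 or m = 7.5826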